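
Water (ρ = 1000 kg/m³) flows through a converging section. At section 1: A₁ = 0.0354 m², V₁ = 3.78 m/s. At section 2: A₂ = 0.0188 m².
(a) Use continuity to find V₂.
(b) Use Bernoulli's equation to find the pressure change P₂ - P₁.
(a) Continuity: A₁V₁=A₂V₂ -> V₂=A₁V₁/A₂=0.0354*3.78/0.0188=7.12 m/s
(b) Bernoulli: P₂-P₁=0.5*rho*(V₁^2-V₂^2)/1000=0.5*1000*(3.78^2-7.12^2)/1000=-18.2 kPa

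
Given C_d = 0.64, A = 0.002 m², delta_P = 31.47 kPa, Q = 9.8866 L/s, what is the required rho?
Formula: Q = C_d A \sqrt{\frac{2 \Delta P}{\rho}}
Substituting knowns: 9.8866 = 0.64·0.002·√(2·(31.47·1000)/rho)·1000
Solving for rho: rho = 2·(31.47·1000)/((9.8866/1000)/(0.64·0.002))² = 1055 kg/m³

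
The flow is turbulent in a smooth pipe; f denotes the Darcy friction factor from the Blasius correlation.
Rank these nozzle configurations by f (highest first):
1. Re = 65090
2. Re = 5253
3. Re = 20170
Case 1: f = 0.01978
Case 2: f = 0.03712
Case 3: f = 0.02652
Ranking (highest first): 2, 3, 1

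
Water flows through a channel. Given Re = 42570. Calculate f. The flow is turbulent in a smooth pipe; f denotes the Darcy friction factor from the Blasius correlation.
Formula: f = \frac{0.316}{Re^{0.25}}
f = 0.316/42570^0.25 = 0.022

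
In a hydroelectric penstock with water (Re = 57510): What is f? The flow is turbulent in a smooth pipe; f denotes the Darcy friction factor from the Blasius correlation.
Formula: f = \frac{0.316}{Re^{0.25}}
f = 0.316/57510^0.25 = 0.02041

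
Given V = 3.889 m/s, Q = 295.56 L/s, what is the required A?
Formula: Q = A V
Substituting knowns: 295.56 = A·3.889·1000
Solving for A: A = (295.56/1000)/3.889 = 0.076 m²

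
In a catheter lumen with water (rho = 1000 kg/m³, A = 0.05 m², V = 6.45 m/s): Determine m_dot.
Formula: \dot{m} = \rho A V
m_dot = 1000·0.05·6.45 = 322.5 kg/s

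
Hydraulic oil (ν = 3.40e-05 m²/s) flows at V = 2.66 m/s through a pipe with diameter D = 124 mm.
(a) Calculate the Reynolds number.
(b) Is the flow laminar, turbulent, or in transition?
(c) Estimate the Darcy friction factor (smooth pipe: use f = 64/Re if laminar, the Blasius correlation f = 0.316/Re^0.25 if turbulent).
(a) Re = V·D/ν = 2.66·0.124/3.40e-05 = 9701.2
(b) Flow regime: turbulent (Re > 4000)
(c) Friction factor: f = 0.316/Re^0.25 = 0.316/9701.2^0.25 = 0.03184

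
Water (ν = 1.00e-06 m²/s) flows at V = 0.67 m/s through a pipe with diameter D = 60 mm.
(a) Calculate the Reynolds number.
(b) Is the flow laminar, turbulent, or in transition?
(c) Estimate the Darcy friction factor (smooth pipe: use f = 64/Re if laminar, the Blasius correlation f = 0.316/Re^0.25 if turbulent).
(a) Re = V·D/ν = 0.67·0.06/1.00e-06 = 40200
(b) Flow regime: turbulent (Re > 4000)
(c) Friction factor: f = 0.316/Re^0.25 = 0.316/40200^0.25 = 0.02232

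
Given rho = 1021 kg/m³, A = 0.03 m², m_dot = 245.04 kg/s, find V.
Formula: \dot{m} = \rho A V
Substituting knowns: 245.04 = 1021·0.03·V
Solving for V: V = 245.04/(1021·0.03) = 8 m/s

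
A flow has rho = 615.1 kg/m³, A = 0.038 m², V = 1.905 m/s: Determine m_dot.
Formula: \dot{m} = \rho A V
m_dot = 615.1·0.038·1.905 = 44.53 kg/s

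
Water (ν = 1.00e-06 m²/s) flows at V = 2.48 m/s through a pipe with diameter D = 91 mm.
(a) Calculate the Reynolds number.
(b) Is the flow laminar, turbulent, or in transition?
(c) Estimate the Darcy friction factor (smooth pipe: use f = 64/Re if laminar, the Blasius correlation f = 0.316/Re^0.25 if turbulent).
(a) Re = V·D/ν = 2.48·0.091/1.00e-06 = 225680
(b) Flow regime: turbulent (Re > 4000)
(c) Friction factor: f = 0.316/Re^0.25 = 0.316/225680^0.25 = 0.0145 (Blasius is strictly valid for Re ≲ 1e5; used here as the smooth-pipe estimate the problem specifies)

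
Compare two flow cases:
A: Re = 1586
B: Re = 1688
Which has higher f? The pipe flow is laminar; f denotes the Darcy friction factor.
f(A) = 0.04035, f(B) = 0.03791. Answer: A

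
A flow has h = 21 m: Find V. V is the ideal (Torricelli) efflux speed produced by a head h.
Formula: V = \sqrt{2 g h}
V = √(2·9.81·21) = 20.3 m/s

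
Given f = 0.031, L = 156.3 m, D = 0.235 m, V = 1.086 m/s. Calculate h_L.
Formula: h_L = f \frac{L}{D} \frac{V^2}{2g}
h_L = 0.031·(156.3/0.235)·1.086²/(2·9.81) = 1.239 m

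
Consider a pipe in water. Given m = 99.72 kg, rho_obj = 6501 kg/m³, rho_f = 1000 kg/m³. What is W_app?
Formula: W_{app} = mg\left(1 - \frac{\rho_f}{\rho_{obj}}\right)
W_app = 99.72·9.81·(1 − 1000/6501) = 827.8 N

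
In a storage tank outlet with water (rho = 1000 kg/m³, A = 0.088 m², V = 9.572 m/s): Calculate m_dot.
Formula: \dot{m} = \rho A V
m_dot = 1000·0.088·9.572 = 842.3 kg/s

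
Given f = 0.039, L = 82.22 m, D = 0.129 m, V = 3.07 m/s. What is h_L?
Formula: h_L = f \frac{L}{D} \frac{V^2}{2g}
h_L = 0.039·(82.22/0.129)·3.07²/(2·9.81) = 11.94 m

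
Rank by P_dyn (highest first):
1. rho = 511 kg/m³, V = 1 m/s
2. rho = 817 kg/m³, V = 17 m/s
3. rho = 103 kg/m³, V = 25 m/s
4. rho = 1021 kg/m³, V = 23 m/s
Case 1: P_dyn = 0.2555 kPa
Case 2: P_dyn = 118.1 kPa
Case 3: P_dyn = 32.19 kPa
Case 4: P_dyn = 270.1 kPa
Ranking (highest first): 4, 2, 3, 1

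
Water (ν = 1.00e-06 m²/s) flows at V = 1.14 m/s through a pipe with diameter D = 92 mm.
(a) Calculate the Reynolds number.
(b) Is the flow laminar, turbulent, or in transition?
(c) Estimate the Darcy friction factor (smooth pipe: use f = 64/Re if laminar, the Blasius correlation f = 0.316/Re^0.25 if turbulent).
(a) Re = V·D/ν = 1.14·0.092/1.00e-06 = 104880
(b) Flow regime: turbulent (Re > 4000)
(c) Friction factor: f = 0.316/Re^0.25 = 0.316/104880^0.25 = 0.01756 (Blasius is strictly valid for Re ≲ 1e5; used here as the smooth-pipe estimate the problem specifies)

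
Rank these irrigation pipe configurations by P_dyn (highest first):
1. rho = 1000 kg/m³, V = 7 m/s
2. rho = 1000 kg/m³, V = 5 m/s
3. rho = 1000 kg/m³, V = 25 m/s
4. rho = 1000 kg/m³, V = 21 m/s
Case 1: P_dyn = 24.5 kPa
Case 2: P_dyn = 12.5 kPa
Case 3: P_dyn = 312.5 kPa
Case 4: P_dyn = 220.5 kPa
Ranking (highest first): 3, 4, 1, 2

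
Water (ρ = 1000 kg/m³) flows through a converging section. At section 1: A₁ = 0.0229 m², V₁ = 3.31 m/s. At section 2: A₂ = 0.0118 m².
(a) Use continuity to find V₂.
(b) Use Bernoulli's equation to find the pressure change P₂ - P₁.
(a) Continuity: A₁V₁=A₂V₂ -> V₂=A₁V₁/A₂=0.0229*3.31/0.0118=6.42 m/s
(b) Bernoulli: P₂-P₁=0.5*rho*(V₁^2-V₂^2)/1000=0.5*1000*(3.31^2-6.42^2)/1000=-15.13 kPa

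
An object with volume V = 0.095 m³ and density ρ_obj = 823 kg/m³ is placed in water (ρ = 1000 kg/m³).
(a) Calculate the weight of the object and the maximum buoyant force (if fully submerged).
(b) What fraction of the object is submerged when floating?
(a) W=rho_obj*g*V=823*9.81*0.095=767.0 N; F_B(max)=rho*g*V=1000*9.81*0.095=932.0 N
(b) Floating fraction=rho_obj/rho=823/1000=0.823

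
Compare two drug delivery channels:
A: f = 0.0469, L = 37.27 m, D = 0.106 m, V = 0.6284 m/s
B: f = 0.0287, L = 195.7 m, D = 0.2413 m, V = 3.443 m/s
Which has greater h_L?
h_L(A) = 0.3319 m, h_L(B) = 14.06 m. Answer: B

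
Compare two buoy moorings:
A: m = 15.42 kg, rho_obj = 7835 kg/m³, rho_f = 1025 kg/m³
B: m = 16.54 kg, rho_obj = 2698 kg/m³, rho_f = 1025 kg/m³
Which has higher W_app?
W_app(A) = 131.5 N, W_app(B) = 100.6 N. Answer: A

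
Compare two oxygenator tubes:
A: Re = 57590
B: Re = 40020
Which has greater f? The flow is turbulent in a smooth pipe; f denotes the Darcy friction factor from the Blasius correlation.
f(A) = 0.0204, f(B) = 0.02234. Answer: B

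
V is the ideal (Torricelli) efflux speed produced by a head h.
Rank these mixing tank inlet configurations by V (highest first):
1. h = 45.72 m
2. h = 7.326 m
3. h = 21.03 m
Case 1: V = 29.95 m/s
Case 2: V = 11.99 m/s
Case 3: V = 20.31 m/s
Ranking (highest first): 1, 3, 2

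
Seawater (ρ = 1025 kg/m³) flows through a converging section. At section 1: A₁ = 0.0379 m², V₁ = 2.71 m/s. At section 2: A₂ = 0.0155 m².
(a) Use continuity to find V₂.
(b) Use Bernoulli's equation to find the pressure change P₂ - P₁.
(a) Continuity: A₁V₁=A₂V₂ -> V₂=A₁V₁/A₂=0.0379*2.71/0.0155=6.63 m/s
(b) Bernoulli: P₂-P₁=0.5*rho*(V₁^2-V₂^2)/1000=0.5*1025*(2.71^2-6.63^2)/1000=-18.76 kPa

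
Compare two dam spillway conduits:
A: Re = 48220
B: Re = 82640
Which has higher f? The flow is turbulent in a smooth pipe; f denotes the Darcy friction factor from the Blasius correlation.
f(A) = 0.02132, f(B) = 0.01864. Answer: A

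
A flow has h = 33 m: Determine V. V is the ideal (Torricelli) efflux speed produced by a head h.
Formula: V = \sqrt{2 g h}
V = √(2·9.81·33) = 25.45 m/s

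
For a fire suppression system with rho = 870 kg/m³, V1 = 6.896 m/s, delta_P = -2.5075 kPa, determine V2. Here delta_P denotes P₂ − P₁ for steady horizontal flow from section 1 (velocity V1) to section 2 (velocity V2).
Formula: \Delta P = \frac{1}{2} \rho (V_1^2 - V_2^2)
Substituting knowns: -2.5075 = 0.5·870·(6.896² − V2²)/1000
Solving for V2: V2 = √(6.896² − 2·(-2.5075·1000)/870) = 7.302 m/s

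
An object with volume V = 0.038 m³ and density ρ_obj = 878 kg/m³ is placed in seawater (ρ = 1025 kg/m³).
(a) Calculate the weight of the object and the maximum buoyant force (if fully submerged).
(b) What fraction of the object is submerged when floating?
(a) W=rho_obj*g*V=878*9.81*0.038=327.3 N; F_B(max)=rho*g*V=1025*9.81*0.038=382.1 N
(b) Floating fraction=rho_obj/rho=878/1025=0.857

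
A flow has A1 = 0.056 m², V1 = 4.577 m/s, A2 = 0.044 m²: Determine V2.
Formula: V_2 = \frac{A_1 V_1}{A_2}
V2 = 0.056·4.577/0.044 = 5.825 m/s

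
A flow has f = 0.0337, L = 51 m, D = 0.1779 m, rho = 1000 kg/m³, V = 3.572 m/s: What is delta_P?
Formula: \Delta P = f \frac{L}{D} \frac{\rho V^2}{2}
delta_P = 0.0337·(51/0.1779)·0.5·1000·3.572²/1000 = 61.63 kPa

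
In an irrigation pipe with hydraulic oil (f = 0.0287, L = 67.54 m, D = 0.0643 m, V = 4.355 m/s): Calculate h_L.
Formula: h_L = f \frac{L}{D} \frac{V^2}{2g}
h_L = 0.0287·(67.54/0.0643)·4.355²/(2·9.81) = 29.14 m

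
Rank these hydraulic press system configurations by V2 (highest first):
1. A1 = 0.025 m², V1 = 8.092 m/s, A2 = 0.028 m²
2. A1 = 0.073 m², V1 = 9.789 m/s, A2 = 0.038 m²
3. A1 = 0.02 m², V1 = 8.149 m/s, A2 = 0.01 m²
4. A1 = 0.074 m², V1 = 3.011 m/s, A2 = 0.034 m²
Case 1: V2 = 7.225 m/s
Case 2: V2 = 18.81 m/s
Case 3: V2 = 16.3 m/s
Case 4: V2 = 6.553 m/s
Ranking (highest first): 2, 3, 1, 4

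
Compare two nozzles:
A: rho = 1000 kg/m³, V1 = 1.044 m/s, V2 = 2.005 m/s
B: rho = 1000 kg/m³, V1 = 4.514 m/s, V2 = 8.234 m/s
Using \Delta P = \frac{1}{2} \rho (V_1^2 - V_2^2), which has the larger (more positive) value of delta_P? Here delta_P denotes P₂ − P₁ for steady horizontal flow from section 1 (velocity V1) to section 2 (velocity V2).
delta_P(A) = -1.465 kPa, delta_P(B) = -23.71 kPa. Answer: A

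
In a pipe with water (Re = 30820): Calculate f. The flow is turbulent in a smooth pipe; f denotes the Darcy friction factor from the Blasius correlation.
Formula: f = \frac{0.316}{Re^{0.25}}
f = 0.316/30820^0.25 = 0.02385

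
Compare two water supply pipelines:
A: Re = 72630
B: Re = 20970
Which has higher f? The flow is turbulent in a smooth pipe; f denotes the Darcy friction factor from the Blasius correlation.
f(A) = 0.01925, f(B) = 0.02626. Answer: B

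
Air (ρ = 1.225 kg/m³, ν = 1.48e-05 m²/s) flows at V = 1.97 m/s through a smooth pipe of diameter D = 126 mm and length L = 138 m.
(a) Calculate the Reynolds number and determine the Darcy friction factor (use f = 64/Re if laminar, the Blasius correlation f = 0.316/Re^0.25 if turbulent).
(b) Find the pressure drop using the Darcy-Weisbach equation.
(a) Re = V·D/ν = 1.97·0.126/1.48e-05 = 16772 → turbulent (Re > 4000); f = 0.316/Re^0.25 = 0.316/16772^0.25 = 0.027768
(b) Darcy-Weisbach: ΔP = f·(L/D)·½ρV²/1000 = 0.027768·(138/0.126)·½·1.225·1.97²/1000 = 0.07229 kPa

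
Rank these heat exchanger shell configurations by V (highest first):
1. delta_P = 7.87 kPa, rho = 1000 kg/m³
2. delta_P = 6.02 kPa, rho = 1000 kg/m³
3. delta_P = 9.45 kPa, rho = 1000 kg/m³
Case 1: V = 3.967 m/s
Case 2: V = 3.47 m/s
Case 3: V = 4.347 m/s
Ranking (highest first): 3, 1, 2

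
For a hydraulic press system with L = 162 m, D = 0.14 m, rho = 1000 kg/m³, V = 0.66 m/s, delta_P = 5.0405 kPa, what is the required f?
Formula: \Delta P = f \frac{L}{D} \frac{\rho V^2}{2}
Substituting knowns: 5.0405 = f·(162/0.14)·0.5·1000·0.66²/1000
Solving for f: f = (5.0405·1000)/((162/0.14)·0.5·1000·0.66²) = 0.02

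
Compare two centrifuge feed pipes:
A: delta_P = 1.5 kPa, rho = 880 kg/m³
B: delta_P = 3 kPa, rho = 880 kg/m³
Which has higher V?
V(A) = 1.846 m/s, V(B) = 2.611 m/s. Answer: B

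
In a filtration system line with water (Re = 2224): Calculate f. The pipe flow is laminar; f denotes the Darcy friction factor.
Formula: f = \frac{64}{Re}
f = 64/2224 = 0.02878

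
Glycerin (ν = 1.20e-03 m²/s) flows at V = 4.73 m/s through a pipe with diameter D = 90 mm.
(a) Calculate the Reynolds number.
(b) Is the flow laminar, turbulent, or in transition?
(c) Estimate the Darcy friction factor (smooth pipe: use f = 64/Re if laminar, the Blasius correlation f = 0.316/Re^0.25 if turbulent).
(a) Re = V·D/ν = 4.73·0.09/1.20e-03 = 354.75
(b) Flow regime: laminar (Re < 2300)
(c) Friction factor: f = 64/Re = 64/354.75 = 0.1804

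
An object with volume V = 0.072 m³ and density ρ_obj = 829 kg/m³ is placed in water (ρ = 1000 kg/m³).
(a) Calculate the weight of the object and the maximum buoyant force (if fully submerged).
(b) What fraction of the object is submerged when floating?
(a) W=rho_obj*g*V=829*9.81*0.072=585.5 N; F_B(max)=rho*g*V=1000*9.81*0.072=706.3 N
(b) Floating fraction=rho_obj/rho=829/1000=0.829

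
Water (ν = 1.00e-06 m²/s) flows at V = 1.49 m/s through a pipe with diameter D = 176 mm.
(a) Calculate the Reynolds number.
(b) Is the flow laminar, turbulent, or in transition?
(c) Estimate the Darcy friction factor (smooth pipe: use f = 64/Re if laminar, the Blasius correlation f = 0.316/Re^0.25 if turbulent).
(a) Re = V·D/ν = 1.49·0.176/1.00e-06 = 262240
(b) Flow regime: turbulent (Re > 4000)
(c) Friction factor: f = 0.316/Re^0.25 = 0.316/262240^0.25 = 0.01396 (Blasius is strictly valid for Re ≲ 1e5; used here as the smooth-pipe estimate the problem specifies)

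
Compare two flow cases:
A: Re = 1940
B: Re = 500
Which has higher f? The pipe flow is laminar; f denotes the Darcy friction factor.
f(A) = 0.03299, f(B) = 0.128. Answer: B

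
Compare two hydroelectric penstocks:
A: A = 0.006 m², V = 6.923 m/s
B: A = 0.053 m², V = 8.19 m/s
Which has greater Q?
Q(A) = 41.54 L/s, Q(B) = 434.1 L/s. Answer: B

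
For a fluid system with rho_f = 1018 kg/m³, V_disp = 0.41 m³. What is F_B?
Formula: F_B = \rho_f g V_{disp}
F_B = 1018·9.81·0.41 = 4094 N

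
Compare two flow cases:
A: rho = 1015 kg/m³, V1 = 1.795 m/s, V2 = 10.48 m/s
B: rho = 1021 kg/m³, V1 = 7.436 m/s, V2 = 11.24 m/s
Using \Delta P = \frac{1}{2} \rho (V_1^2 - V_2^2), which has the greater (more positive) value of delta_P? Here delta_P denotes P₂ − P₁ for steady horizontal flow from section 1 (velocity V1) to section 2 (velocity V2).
delta_P(A) = -54.1 kPa, delta_P(B) = -36.27 kPa. Answer: B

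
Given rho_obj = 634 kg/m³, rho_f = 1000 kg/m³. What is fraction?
Formula: f_{sub} = \frac{\rho_{obj}}{\rho_f}
fraction = 634/1000 = 0.634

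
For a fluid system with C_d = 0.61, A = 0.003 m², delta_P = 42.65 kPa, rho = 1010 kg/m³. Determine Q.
Formula: Q = C_d A \sqrt{\frac{2 \Delta P}{\rho}}
Q = 0.61·0.003·√(2·(42.65·1000)/1010)·1000 = 16.82 L/s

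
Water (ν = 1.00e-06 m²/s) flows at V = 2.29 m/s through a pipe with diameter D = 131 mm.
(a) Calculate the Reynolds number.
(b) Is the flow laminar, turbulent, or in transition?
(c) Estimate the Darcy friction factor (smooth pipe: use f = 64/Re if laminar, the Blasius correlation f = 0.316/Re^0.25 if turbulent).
(a) Re = V·D/ν = 2.29·0.131/1.00e-06 = 299990
(b) Flow regime: turbulent (Re > 4000)
(c) Friction factor: f = 0.316/Re^0.25 = 0.316/299990^0.25 = 0.0135 (Blasius is strictly valid for Re ≲ 1e5; used here as the smooth-pipe estimate the problem specifies)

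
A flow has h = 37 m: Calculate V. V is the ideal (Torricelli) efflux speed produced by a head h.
Formula: V = \sqrt{2 g h}
V = √(2·9.81·37) = 26.94 m/s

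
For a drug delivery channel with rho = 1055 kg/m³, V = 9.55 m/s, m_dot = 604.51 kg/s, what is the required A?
Formula: \dot{m} = \rho A V
Substituting knowns: 604.51 = 1055·A·9.55
Solving for A: A = 604.51/(1055·9.55) = 0.06 m²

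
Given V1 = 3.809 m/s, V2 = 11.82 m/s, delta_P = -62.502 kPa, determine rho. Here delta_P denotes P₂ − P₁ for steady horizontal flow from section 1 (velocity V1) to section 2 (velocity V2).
Formula: \Delta P = \frac{1}{2} \rho (V_1^2 - V_2^2)
Substituting knowns: -62.502 = 0.5·rho·(3.809² − 11.82²)/1000
Solving for rho: rho = 2·(-62.502·1000)/(3.809² − 11.82²) = 998.4 kg/m³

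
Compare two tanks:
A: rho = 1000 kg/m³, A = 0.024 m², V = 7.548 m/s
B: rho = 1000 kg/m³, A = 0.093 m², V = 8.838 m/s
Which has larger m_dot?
m_dot(A) = 181.2 kg/s, m_dot(B) = 821.9 kg/s. Answer: B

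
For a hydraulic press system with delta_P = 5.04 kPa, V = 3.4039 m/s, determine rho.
Formula: V = \sqrt{\frac{2 \Delta P}{\rho}}
Substituting knowns: 3.4039 = √(2·(5.04·1000)/rho)
Solving for rho: rho = 2·(5.04·1000)/3.4039² = 870 kg/m³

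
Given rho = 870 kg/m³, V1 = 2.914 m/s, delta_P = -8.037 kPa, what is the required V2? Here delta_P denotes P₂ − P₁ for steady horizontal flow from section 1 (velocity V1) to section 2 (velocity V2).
Formula: \Delta P = \frac{1}{2} \rho (V_1^2 - V_2^2)
Substituting knowns: -8.037 = 0.5·870·(2.914² − V2²)/1000
Solving for V2: V2 = √(2.914² − 2·(-8.037·1000)/870) = 5.193 m/s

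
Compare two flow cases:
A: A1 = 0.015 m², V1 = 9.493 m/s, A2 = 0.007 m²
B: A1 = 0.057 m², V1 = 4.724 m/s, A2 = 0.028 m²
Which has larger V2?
V2(A) = 20.34 m/s, V2(B) = 9.617 m/s. Answer: A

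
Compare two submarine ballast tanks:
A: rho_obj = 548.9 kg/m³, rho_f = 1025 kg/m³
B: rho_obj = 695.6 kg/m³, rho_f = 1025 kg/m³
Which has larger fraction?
fraction(A) = 0.5355, fraction(B) = 0.6786. Answer: B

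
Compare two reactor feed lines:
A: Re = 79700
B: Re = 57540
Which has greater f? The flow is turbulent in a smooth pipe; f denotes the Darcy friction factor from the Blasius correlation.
f(A) = 0.01881, f(B) = 0.0204. Answer: B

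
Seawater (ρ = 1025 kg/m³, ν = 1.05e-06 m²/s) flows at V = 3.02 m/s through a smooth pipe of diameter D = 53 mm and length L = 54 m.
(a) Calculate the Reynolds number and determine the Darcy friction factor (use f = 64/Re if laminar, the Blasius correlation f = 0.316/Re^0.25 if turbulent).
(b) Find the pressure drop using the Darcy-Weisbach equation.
(a) Re = V·D/ν = 3.02·0.053/1.05e-06 = 152440 → turbulent (Re > 4000); f = 0.316/Re^0.25 = 0.316/152440^0.25 = 0.015992 (Blasius is strictly valid for Re ≲ 1e5; used here as the smooth-pipe estimate the problem specifies)
(b) Darcy-Weisbach: ΔP = f·(L/D)·½ρV²/1000 = 0.015992·(54/0.053)·½·1025·3.02²/1000 = 76.16 kPa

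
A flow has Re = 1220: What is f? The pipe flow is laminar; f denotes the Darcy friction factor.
Formula: f = \frac{64}{Re}
f = 64/1220 = 0.05246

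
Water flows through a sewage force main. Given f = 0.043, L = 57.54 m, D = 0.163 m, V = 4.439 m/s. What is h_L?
Formula: h_L = f \frac{L}{D} \frac{V^2}{2g}
h_L = 0.043·(57.54/0.163)·4.439²/(2·9.81) = 15.24 m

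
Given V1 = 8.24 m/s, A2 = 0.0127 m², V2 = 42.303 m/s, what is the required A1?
Formula: V_2 = \frac{A_1 V_1}{A_2}
Substituting knowns: 42.303 = A1·8.24/0.0127
Solving for A1: A1 = 42.303·0.0127/8.24 = 0.0652 m²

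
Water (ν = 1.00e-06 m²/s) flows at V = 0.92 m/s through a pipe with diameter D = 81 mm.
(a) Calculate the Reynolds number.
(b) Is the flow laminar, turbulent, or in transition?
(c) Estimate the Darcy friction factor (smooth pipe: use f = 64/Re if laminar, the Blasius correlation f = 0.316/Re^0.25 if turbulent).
(a) Re = V·D/ν = 0.92·0.081/1.00e-06 = 74520
(b) Flow regime: turbulent (Re > 4000)
(c) Friction factor: f = 0.316/Re^0.25 = 0.316/74520^0.25 = 0.01913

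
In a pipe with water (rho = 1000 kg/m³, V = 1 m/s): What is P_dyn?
Formula: P_{dyn} = \frac{1}{2} \rho V^2
P_dyn = 0.5·1000·1²/1000 = 0.5 kPa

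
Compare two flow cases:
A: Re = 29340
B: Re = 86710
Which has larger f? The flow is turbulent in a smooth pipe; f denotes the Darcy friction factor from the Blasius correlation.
f(A) = 0.02414, f(B) = 0.01841. Answer: A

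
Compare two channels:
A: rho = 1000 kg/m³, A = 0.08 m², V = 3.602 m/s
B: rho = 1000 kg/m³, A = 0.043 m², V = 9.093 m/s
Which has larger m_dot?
m_dot(A) = 288.2 kg/s, m_dot(B) = 391 kg/s. Answer: B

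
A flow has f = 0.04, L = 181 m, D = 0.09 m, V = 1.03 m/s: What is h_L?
Formula: h_L = f \frac{L}{D} \frac{V^2}{2g}
h_L = 0.04·(181/0.09)·1.03²/(2·9.81) = 4.35 m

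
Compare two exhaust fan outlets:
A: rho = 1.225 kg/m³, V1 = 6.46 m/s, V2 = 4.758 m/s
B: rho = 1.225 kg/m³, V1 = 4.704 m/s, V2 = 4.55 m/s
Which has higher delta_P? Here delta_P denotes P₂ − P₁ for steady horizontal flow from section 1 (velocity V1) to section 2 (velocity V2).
delta_P(A) = 0.01169 kPa, delta_P(B) = 0.0008729 kPa. Answer: A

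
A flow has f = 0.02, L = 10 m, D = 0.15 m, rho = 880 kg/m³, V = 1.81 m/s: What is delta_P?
Formula: \Delta P = f \frac{L}{D} \frac{\rho V^2}{2}
delta_P = 0.02·(10/0.15)·0.5·880·1.81²/1000 = 1.922 kPa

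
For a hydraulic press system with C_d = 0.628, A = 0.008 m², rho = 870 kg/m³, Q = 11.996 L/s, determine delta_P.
Formula: Q = C_d A \sqrt{\frac{2 \Delta P}{\rho}}
Substituting knowns: 11.996 = 0.628·0.008·√(2·(delta_P·1000)/870)·1000
Solving for delta_P: delta_P = ((11.996/1000)/(0.628·0.008))²·870/2/1000 = 2.48 kPa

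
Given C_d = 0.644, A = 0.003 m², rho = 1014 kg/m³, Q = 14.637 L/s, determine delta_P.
Formula: Q = C_d A \sqrt{\frac{2 \Delta P}{\rho}}
Substituting knowns: 14.637 = 0.644·0.003·√(2·(delta_P·1000)/1014)·1000
Solving for delta_P: delta_P = ((14.637/1000)/(0.644·0.003))²·1014/2/1000 = 29.1 kPa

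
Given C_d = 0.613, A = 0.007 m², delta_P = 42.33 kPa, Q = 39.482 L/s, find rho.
Formula: Q = C_d A \sqrt{\frac{2 \Delta P}{\rho}}
Substituting knowns: 39.482 = 0.613·0.007·√(2·(42.33·1000)/rho)·1000
Solving for rho: rho = 2·(42.33·1000)/((39.482/1000)/(0.613·0.007))² = 1000 kg/m³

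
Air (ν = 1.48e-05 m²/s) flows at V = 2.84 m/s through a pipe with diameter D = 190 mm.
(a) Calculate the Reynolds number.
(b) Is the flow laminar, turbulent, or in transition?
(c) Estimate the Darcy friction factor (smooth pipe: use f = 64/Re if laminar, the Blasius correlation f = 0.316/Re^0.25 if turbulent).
(a) Re = V·D/ν = 2.84·0.19/1.48e-05 = 36459
(b) Flow regime: turbulent (Re > 4000)
(c) Friction factor: f = 0.316/Re^0.25 = 0.316/36459^0.25 = 0.02287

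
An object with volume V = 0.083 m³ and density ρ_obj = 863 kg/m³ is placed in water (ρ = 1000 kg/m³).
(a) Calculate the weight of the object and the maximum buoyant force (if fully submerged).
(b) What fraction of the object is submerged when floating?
(a) W=rho_obj*g*V=863*9.81*0.083=702.7 N; F_B(max)=rho*g*V=1000*9.81*0.083=814.2 N
(b) Floating fraction=rho_obj/rho=863/1000=0.863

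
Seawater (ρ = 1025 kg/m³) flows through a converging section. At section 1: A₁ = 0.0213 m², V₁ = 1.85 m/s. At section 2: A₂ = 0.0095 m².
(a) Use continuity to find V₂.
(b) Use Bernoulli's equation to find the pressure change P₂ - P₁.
(a) Continuity: A₁V₁=A₂V₂ -> V₂=A₁V₁/A₂=0.0213*1.85/0.0095=4.15 m/s
(b) Bernoulli: P₂-P₁=0.5*rho*(V₁^2-V₂^2)/1000=0.5*1025*(1.85^2-4.15^2)/1000=-7.073 kPa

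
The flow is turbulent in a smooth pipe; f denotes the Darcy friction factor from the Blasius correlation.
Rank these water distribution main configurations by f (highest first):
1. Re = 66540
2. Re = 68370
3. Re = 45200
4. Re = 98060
Case 1: f = 0.01968
Case 2: f = 0.01954
Case 3: f = 0.02167
Case 4: f = 0.01786
Ranking (highest first): 3, 1, 2, 4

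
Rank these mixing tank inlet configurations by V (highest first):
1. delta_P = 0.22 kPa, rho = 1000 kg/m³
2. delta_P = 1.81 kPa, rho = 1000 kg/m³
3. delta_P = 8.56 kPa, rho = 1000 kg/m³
Case 1: V = 0.6633 m/s
Case 2: V = 1.903 m/s
Case 3: V = 4.138 m/s
Ranking (highest first): 3, 2, 1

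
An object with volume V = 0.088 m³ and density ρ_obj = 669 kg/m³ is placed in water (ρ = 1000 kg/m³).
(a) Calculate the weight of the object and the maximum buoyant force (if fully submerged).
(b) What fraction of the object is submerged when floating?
(a) W=rho_obj*g*V=669*9.81*0.088=577.5 N; F_B(max)=rho*g*V=1000*9.81*0.088=863.3 N
(b) Floating fraction=rho_obj/rho=669/1000=0.669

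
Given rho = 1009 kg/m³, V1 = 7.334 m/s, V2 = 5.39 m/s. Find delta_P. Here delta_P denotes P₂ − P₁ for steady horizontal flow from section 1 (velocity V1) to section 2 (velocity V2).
Formula: \Delta P = \frac{1}{2} \rho (V_1^2 - V_2^2)
delta_P = 0.5·1009·(7.334² − 5.39²)/1000 = 12.48 kPa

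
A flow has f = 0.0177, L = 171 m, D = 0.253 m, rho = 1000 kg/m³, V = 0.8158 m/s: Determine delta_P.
Formula: \Delta P = f \frac{L}{D} \frac{\rho V^2}{2}
delta_P = 0.0177·(171/0.253)·0.5·1000·0.8158²/1000 = 3.981 kPa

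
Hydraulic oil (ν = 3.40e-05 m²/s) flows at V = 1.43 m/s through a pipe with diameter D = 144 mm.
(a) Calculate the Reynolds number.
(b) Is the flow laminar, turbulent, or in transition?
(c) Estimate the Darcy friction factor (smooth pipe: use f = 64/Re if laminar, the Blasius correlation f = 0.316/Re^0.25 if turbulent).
(a) Re = V·D/ν = 1.43·0.144/3.40e-05 = 6056.5
(b) Flow regime: turbulent (Re > 4000)
(c) Friction factor: f = 0.316/Re^0.25 = 0.316/6056.5^0.25 = 0.03582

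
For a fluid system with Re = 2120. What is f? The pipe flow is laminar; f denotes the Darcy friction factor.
Formula: f = \frac{64}{Re}
f = 64/2120 = 0.03019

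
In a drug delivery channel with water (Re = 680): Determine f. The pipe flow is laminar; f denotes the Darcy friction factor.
Formula: f = \frac{64}{Re}
f = 64/680 = 0.09412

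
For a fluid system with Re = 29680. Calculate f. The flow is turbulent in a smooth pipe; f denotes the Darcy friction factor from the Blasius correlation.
Formula: f = \frac{0.316}{Re^{0.25}}
f = 0.316/29680^0.25 = 0.02408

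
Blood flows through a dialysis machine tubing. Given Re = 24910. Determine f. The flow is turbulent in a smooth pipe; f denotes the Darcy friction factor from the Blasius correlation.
Formula: f = \frac{0.316}{Re^{0.25}}
f = 0.316/24910^0.25 = 0.02515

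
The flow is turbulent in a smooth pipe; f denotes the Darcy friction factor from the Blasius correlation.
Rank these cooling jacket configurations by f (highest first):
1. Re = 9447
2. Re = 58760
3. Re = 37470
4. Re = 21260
Case 1: f = 0.03205
Case 2: f = 0.0203
Case 3: f = 0.02271
Case 4: f = 0.02617
Ranking (highest first): 1, 4, 3, 2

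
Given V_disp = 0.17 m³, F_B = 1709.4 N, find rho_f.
Formula: F_B = \rho_f g V_{disp}
Substituting knowns: 1709.4 = rho_f·9.81·0.17
Solving for rho_f: rho_f = 1709.4/(9.81·0.17) = 1025 kg/m³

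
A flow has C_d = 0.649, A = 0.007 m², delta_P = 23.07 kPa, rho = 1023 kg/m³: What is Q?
Formula: Q = C_d A \sqrt{\frac{2 \Delta P}{\rho}}
Q = 0.649·0.007·√(2·(23.07·1000)/1023)·1000 = 30.51 L/s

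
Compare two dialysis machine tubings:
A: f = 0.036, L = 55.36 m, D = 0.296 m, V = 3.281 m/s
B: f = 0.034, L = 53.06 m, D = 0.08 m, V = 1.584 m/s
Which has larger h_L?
h_L(A) = 3.694 m, h_L(B) = 2.884 m. Answer: A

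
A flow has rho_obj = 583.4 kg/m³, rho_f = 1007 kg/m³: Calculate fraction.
Formula: f_{sub} = \frac{\rho_{obj}}{\rho_f}
fraction = 583.4/1007 = 0.5793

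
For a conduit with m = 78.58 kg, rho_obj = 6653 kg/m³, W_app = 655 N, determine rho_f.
Formula: W_{app} = mg\left(1 - \frac{\rho_f}{\rho_{obj}}\right)
Substituting knowns: 655 = 78.58·9.81·(1 − rho_f/6653)
Solving for rho_f: rho_f = 6653·(1 − 655/(78.58·9.81)) = 1000 kg/m³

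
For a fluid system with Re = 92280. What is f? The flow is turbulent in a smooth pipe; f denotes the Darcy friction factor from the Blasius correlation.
Formula: f = \frac{0.316}{Re^{0.25}}
f = 0.316/92280^0.25 = 0.01813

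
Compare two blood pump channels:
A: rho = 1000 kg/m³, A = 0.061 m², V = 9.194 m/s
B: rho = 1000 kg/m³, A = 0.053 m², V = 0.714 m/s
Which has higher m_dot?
m_dot(A) = 560.8 kg/s, m_dot(B) = 37.84 kg/s. Answer: A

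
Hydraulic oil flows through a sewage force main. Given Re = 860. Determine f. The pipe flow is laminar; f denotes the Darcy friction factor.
Formula: f = \frac{64}{Re}
f = 64/860 = 0.07442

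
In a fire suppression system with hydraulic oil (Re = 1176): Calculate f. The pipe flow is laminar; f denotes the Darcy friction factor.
Formula: f = \frac{64}{Re}
f = 64/1176 = 0.05442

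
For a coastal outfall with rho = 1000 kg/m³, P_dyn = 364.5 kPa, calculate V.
Formula: P_{dyn} = \frac{1}{2} \rho V^2
Substituting knowns: 364.5 = 0.5·1000·V²/1000
Solving for V: V = √(2·(364.5·1000)/1000) = 27 m/s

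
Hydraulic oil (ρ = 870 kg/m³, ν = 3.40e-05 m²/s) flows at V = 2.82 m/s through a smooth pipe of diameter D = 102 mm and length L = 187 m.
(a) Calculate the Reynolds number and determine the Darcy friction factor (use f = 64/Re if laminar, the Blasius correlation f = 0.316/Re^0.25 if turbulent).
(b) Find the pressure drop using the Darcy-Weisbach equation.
(a) Re = V·D/ν = 2.82·0.102/3.40e-05 = 8460 → turbulent (Re > 4000); f = 0.316/Re^0.25 = 0.316/8460^0.25 = 0.032949
(b) Darcy-Weisbach: ΔP = f·(L/D)·½ρV²/1000 = 0.032949·(187/0.102)·½·870·2.82²/1000 = 209 kPa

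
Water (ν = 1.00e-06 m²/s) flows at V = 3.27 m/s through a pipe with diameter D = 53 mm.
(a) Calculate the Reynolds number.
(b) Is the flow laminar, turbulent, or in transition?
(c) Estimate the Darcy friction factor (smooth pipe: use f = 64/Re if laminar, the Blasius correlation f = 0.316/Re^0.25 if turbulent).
(a) Re = V·D/ν = 3.27·0.053/1.00e-06 = 173310
(b) Flow regime: turbulent (Re > 4000)
(c) Friction factor: f = 0.316/Re^0.25 = 0.316/173310^0.25 = 0.01549 (Blasius is strictly valid for Re ≲ 1e5; used here as the smooth-pipe estimate the problem specifies)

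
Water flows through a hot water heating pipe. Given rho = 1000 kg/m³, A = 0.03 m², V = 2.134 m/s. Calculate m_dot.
Formula: \dot{m} = \rho A V
m_dot = 1000·0.03·2.134 = 64.02 kg/s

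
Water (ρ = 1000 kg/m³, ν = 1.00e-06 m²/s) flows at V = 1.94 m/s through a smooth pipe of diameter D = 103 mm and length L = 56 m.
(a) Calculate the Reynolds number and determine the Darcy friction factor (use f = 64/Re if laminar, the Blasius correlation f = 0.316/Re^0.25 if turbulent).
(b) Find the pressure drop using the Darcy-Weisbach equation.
(a) Re = V·D/ν = 1.94·0.103/1.00e-06 = 199820 → turbulent (Re > 4000); f = 0.316/Re^0.25 = 0.316/199820^0.25 = 0.014946 (Blasius is strictly valid for Re ≲ 1e5; used here as the smooth-pipe estimate the problem specifies)
(b) Darcy-Weisbach: ΔP = f·(L/D)·½ρV²/1000 = 0.014946·(56/0.103)·½·1000·1.94²/1000 = 15.29 kPa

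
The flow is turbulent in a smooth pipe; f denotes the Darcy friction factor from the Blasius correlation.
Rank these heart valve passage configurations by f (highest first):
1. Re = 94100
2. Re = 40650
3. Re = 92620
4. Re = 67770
Case 1: f = 0.01804
Case 2: f = 0.02225
Case 3: f = 0.01811
Case 4: f = 0.01959
Ranking (highest first): 2, 4, 3, 1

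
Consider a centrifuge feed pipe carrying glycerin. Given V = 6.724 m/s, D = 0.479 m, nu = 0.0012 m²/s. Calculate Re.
Formula: Re = \frac{V D}{\nu}
Re = 6.724·0.479/0.0012 = 2684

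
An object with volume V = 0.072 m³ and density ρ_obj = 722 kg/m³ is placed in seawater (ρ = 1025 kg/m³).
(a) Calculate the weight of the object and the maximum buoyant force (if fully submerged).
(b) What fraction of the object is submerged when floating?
(a) W=rho_obj*g*V=722*9.81*0.072=510.0 N; F_B(max)=rho*g*V=1025*9.81*0.072=724.0 N
(b) Floating fraction=rho_obj/rho=722/1025=0.704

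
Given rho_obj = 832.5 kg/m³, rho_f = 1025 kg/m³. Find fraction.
Formula: f_{sub} = \frac{\rho_{obj}}{\rho_f}
fraction = 832.5/1025 = 0.8122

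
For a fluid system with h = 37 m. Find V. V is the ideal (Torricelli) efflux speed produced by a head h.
Formula: V = \sqrt{2 g h}
V = √(2·9.81·37) = 26.94 m/s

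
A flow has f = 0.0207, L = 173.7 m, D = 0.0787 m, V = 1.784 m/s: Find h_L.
Formula: h_L = f \frac{L}{D} \frac{V^2}{2g}
h_L = 0.0207·(173.7/0.0787)·1.784²/(2·9.81) = 7.411 m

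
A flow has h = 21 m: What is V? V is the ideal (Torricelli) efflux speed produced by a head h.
Formula: V = \sqrt{2 g h}
V = √(2·9.81·21) = 20.3 m/s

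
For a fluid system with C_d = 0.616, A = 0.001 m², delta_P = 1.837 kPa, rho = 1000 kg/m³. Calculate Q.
Formula: Q = C_d A \sqrt{\frac{2 \Delta P}{\rho}}
Q = 0.616·0.001·√(2·(1.837·1000)/1000)·1000 = 1.181 L/s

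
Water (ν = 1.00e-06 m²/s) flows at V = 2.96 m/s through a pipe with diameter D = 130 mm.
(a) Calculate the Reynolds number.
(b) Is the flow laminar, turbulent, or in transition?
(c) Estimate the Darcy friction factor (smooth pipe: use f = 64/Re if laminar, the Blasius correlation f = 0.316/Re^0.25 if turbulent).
(a) Re = V·D/ν = 2.96·0.13/1.00e-06 = 384800
(b) Flow regime: turbulent (Re > 4000)
(c) Friction factor: f = 0.316/Re^0.25 = 0.316/384800^0.25 = 0.01269 (Blasius is strictly valid for Re ≲ 1e5; used here as the smooth-pipe estimate the problem specifies)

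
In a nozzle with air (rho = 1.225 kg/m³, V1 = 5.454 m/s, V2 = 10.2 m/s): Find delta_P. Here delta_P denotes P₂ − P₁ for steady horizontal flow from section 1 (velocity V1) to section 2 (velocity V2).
Formula: \Delta P = \frac{1}{2} \rho (V_1^2 - V_2^2)
delta_P = 0.5·1.225·(5.454² − 10.2²)/1000 = -0.04551 kPa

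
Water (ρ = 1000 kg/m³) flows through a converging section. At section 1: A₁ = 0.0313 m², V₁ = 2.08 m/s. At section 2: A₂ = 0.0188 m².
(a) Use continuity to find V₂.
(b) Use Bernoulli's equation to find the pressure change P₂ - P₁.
(a) Continuity: A₁V₁=A₂V₂ -> V₂=A₁V₁/A₂=0.0313*2.08/0.0188=3.46 m/s
(b) Bernoulli: P₂-P₁=0.5*rho*(V₁^2-V₂^2)/1000=0.5*1000*(2.08^2-3.46^2)/1000=-3.823 kPa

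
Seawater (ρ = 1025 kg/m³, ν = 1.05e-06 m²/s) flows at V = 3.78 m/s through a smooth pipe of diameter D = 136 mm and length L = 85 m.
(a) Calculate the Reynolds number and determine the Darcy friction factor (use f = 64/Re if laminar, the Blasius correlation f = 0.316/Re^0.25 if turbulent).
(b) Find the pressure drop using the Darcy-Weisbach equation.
(a) Re = V·D/ν = 3.78·0.136/1.05e-06 = 489600 → turbulent (Re > 4000); f = 0.316/Re^0.25 = 0.316/489600^0.25 = 0.011946 (Blasius is strictly valid for Re ≲ 1e5; used here as the smooth-pipe estimate the problem specifies)
(b) Darcy-Weisbach: ΔP = f·(L/D)·½ρV²/1000 = 0.011946·(85/0.136)·½·1025·3.78²/1000 = 54.67 kPa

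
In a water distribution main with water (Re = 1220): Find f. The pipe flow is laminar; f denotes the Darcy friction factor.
Formula: f = \frac{64}{Re}
f = 64/1220 = 0.05246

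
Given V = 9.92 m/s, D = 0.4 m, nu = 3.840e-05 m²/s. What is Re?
Formula: Re = \frac{V D}{\nu}
Re = 9.92·0.4/3.840e-05 = 103333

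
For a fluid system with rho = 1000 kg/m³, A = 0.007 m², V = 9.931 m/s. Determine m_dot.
Formula: \dot{m} = \rho A V
m_dot = 1000·0.007·9.931 = 69.52 kg/s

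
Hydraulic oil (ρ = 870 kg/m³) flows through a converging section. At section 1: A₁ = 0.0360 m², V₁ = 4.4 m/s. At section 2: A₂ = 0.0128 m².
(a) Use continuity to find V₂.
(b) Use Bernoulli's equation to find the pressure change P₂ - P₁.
(a) Continuity: A₁V₁=A₂V₂ -> V₂=A₁V₁/A₂=0.0360*4.4/0.0128=12.38 m/s
(b) Bernoulli: P₂-P₁=0.5*rho*(V₁^2-V₂^2)/1000=0.5*870*(4.4^2-12.38^2)/1000=-58.25 kPa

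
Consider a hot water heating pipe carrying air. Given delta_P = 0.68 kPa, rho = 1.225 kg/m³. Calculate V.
Formula: V = \sqrt{\frac{2 \Delta P}{\rho}}
V = √(2·(0.68·1000)/1.225) = 33.32 m/s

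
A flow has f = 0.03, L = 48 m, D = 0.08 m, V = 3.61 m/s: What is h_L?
Formula: h_L = f \frac{L}{D} \frac{V^2}{2g}
h_L = 0.03·(48/0.08)·3.61²/(2·9.81) = 11.96 m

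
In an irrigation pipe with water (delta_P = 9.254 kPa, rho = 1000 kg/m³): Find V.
Formula: V = \sqrt{\frac{2 \Delta P}{\rho}}
V = √(2·(9.254·1000)/1000) = 4.302 m/s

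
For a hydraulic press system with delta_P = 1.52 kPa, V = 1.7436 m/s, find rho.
Formula: V = \sqrt{\frac{2 \Delta P}{\rho}}
Substituting knowns: 1.7436 = √(2·(1.52·1000)/rho)
Solving for rho: rho = 2·(1.52·1000)/1.7436² = 1000 kg/m³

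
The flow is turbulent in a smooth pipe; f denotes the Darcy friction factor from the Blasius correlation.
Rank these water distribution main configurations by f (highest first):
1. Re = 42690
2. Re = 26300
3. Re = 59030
Case 1: f = 0.02198
Case 2: f = 0.02481
Case 3: f = 0.02027
Ranking (highest first): 2, 1, 3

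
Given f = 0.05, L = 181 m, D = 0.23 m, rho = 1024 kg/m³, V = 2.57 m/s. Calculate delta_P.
Formula: \Delta P = f \frac{L}{D} \frac{\rho V^2}{2}
delta_P = 0.05·(181/0.23)·0.5·1024·2.57²/1000 = 133.1 kPa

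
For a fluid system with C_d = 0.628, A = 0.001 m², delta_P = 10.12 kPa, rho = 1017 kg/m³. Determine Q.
Formula: Q = C_d A \sqrt{\frac{2 \Delta P}{\rho}}
Q = 0.628·0.001·√(2·(10.12·1000)/1017)·1000 = 2.802 L/s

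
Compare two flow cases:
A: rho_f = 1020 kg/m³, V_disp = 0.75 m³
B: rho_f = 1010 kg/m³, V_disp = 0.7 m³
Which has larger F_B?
F_B(A) = 7505 N, F_B(B) = 6936 N. Answer: A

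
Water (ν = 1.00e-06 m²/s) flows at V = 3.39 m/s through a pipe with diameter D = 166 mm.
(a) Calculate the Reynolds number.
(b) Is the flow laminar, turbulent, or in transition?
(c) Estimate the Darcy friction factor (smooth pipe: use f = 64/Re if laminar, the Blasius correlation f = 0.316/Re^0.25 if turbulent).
(a) Re = V·D/ν = 3.39·0.166/1.00e-06 = 562740
(b) Flow regime: turbulent (Re > 4000)
(c) Friction factor: f = 0.316/Re^0.25 = 0.316/562740^0.25 = 0.01154 (Blasius is strictly valid for Re ≲ 1e5; used here as the smooth-pipe estimate the problem specifies)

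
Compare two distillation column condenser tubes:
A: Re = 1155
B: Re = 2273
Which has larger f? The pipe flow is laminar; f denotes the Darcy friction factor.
f(A) = 0.05541, f(B) = 0.02816. Answer: A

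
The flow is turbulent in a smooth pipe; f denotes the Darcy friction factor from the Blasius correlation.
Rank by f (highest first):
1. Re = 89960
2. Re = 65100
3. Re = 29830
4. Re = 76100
Case 1: f = 0.01825
Case 2: f = 0.01978
Case 3: f = 0.02404
Case 4: f = 0.01903
Ranking (highest first): 3, 2, 4, 1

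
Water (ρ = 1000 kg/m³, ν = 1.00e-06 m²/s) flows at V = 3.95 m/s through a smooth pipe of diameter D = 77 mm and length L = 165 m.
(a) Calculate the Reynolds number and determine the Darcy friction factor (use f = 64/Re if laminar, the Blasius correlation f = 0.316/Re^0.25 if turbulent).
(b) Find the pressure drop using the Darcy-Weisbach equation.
(a) Re = V·D/ν = 3.95·0.077/1.00e-06 = 304150 → turbulent (Re > 4000); f = 0.316/Re^0.25 = 0.316/304150^0.25 = 0.013456 (Blasius is strictly valid for Re ≲ 1e5; used here as the smooth-pipe estimate the problem specifies)
(b) Darcy-Weisbach: ΔP = f·(L/D)·½ρV²/1000 = 0.013456·(165/0.077)·½·1000·3.95²/1000 = 224.9 kPa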